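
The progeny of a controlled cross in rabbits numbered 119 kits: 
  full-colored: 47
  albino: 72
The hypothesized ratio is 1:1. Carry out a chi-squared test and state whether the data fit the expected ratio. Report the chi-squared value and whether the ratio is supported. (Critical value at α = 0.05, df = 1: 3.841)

5.252; not consistent

Total ratio parts = 2. Expected numbers out of 119:
  full-colored: 119 × 1/2 = 59.5
  albino: 119 × 1/2 = 59.5
χ² = Σ (O − E)² / E
  full-colored: (47 − 59.5)² / 59.5 = 2.6261
  albino: (72 − 59.5)² / 59.5 = 2.6261
χ² = 2.6261 + 2.6261 = 5.2522 ≈ 5.252
Degrees of freedom = 2 − 1 = 1; critical value at α = 0.05 is 3.841.
Since 5.252 > 3.841, we reject the null hypothesis — the data do not fit the 1:1 ratio.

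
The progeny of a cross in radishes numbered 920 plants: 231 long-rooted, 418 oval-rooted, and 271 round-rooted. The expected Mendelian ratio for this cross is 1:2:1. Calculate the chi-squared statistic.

11.148

Total ratio parts = 4. Expected numbers out of 920:
  long-rooted: 920 × 1/4 = 230
  oval-rooted: 920 × 2/4 = 460
  round-rooted: 920 × 1/4 = 230
χ² = Σ (O − E)² / E
  long-rooted: (231 − 230)² / 230 = 0.0043
  oval-rooted: (418 − 460)² / 460 = 3.8348
  round-rooted: (271 − 230)² / 230 = 7.3087
χ² = 0.0043 + 3.8348 + 7.3087 = 11.1478 ≈ 11.148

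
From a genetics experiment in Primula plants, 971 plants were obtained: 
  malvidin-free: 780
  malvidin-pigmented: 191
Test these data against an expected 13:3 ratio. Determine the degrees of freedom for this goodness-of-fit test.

A goodness-of-fit test with 2 phenotype classes has df = 2 − 1 = 1.

1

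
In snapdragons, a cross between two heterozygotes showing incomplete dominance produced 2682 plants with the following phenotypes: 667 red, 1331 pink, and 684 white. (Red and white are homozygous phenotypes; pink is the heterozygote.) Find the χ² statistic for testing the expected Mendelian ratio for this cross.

0.365

With incomplete dominance, a heterozygote × heterozygote cross gives a 1:2:1 phenotypic ratio.
Under the 1:2:1 hypothesis (Σ ratio = 4, N = 2682):
  red: 2682 × 1/4 = 670.5
  pink: 2682 × 2/4 = 1341
  white: 2682 × 1/4 = 670.5
χ² = Σ (O − E)² / E
  red: (667 − 670.5)² / 670.5 = 0.0183
  pink: (1331 − 1341)² / 1341 = 0.0746
  white: (684 − 670.5)² / 670.5 = 0.2718
χ² = 0.0183 + 0.0746 + 0.2718 = 0.3647 ≈ 0.365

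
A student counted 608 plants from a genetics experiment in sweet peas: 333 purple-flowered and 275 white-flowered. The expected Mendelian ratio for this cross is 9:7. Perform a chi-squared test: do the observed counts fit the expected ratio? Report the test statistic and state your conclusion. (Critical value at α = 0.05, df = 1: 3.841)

0.541; consistent

Total ratio parts = 16. Expected numbers out of 608:
  purple-flowered: 608 × 9/16 = 342
  white-flowered: 608 × 7/16 = 266
χ² = Σ (O − E)² / E
  purple-flowered: (333 − 342)² / 342 = 0.2368
  white-flowered: (275 − 266)² / 266 = 0.3045
χ² = 0.2368 + 0.3045 = 0.5413 ≈ 0.541
Degrees of freedom = 2 − 1 = 1; critical value at α = 0.05 is 3.841.
Since 0.541 < 3.841, we fail to reject the null hypothesis — the data are consistent with the 9:7 ratio.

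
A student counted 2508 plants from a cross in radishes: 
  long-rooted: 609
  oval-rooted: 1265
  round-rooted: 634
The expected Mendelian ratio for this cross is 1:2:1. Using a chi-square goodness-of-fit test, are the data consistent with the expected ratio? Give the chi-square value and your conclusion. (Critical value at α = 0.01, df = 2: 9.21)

0.691; consistent

The 1:2:1 ratio has 4 parts, so with N = 2508 the expected counts are:
  long-rooted: 2508 × 1/4 = 627
  oval-rooted: 2508 × 2/4 = 1254
  round-rooted: 2508 × 1/4 = 627
χ² = Σ (O − E)² / E
  long-rooted: (609 − 627)² / 627 = 0.5167
  oval-rooted: (1265 − 1254)² / 1254 = 0.0965
  round-rooted: (634 − 627)² / 627 = 0.0781
χ² = 0.5167 + 0.0965 + 0.0781 = 0.6913 ≈ 0.691
Degrees of freedom = 3 − 1 = 2; critical value at α = 0.01 is 9.21.
Since 0.691 < 9.21, we fail to reject the null hypothesis — the data are consistent with the 1:2:1 ratio.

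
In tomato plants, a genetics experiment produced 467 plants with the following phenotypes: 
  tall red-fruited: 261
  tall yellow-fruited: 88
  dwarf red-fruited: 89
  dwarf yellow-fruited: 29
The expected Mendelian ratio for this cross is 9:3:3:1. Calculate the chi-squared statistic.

0.038

Expected counts for N = 467 under a 9:3:3:1 ratio (total parts = 16):
  tall red-fruited: 467 × 9/16 = 262.6875
  tall yellow-fruited: 467 × 3/16 = 87.5625
  dwarf red-fruited: 467 × 3/16 = 87.5625
  dwarf yellow-fruited: 467 × 1/16 = 29.1875
χ² = Σ (O − E)² / E
  tall red-fruited: (261 − 262.6875)² / 262.6875 = 0.0108
  tall yellow-fruited: (88 − 87.5625)² / 87.5625 = 0.0022
  dwarf red-fruited: (89 − 87.5625)² / 87.5625 = 0.0236
  dwarf yellow-fruited: (29 − 29.1875)² / 29.1875 = 0.0012
χ² = 0.0108 + 0.0022 + 0.0236 + 0.0012 = 0.0378 ≈ 0.038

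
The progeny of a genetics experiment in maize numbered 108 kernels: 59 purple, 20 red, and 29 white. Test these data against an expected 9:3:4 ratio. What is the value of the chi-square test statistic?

Under the 9:3:4 hypothesis (Σ ratio = 16, N = 108):
  purple: 108 × 9/16 = 60.75
  red: 108 × 3/16 = 20.25
  white: 108 × 4/16 = 27
χ² = Σ (O − E)² / E
  purple: (59 − 60.75)² / 60.75 = 0.0504
  red: (20 − 20.25)² / 20.25 = 0.0031
  white: (29 − 27)² / 27 = 0.1481
χ² = 0.0504 + 0.0031 + 0.1481 = 0.2016 ≈ 0.202

0.202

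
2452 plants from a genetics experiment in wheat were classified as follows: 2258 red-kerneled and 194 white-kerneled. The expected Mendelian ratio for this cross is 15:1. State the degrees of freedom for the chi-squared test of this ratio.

1

A goodness-of-fit test with 2 phenotype classes has df = 2 − 1 = 1.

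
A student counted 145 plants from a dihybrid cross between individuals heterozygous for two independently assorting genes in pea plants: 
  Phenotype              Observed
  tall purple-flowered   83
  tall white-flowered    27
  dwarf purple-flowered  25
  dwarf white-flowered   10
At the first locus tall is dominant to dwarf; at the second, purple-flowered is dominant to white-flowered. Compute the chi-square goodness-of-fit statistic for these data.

0.300

A dihybrid F₂ with independent assortment and complete dominance at both loci gives a 9:3:3:1 phenotypic ratio.
Expected counts for N = 145 under a 9:3:3:1 ratio (total parts = 16):
  tall purple-flowered: 145 × 9/16 = 81.5625
  tall white-flowered: 145 × 3/16 = 27.1875
  dwarf purple-flowered: 145 × 3/16 = 27.1875
  dwarf white-flowered: 145 × 1/16 = 9.0625
χ² = Σ (O − E)² / E
  tall purple-flowered: (83 − 81.5625)² / 81.5625 = 0.0253
  tall white-flowered: (27 − 27.1875)² / 27.1875 = 0.0013
  dwarf purple-flowered: (25 − 27.1875)² / 27.1875 = 0.1760
  dwarf white-flowered: (10 − 9.0625)² / 9.0625 = 0.0970
χ² = 0.0253 + 0.0013 + 0.1760 + 0.0970 = 0.2996 ≈ 0.300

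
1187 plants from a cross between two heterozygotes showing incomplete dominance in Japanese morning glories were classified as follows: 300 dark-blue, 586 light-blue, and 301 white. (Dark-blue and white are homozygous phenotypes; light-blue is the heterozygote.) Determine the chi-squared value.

0.191

With incomplete dominance, a heterozygote × heterozygote cross gives a 1:2:1 phenotypic ratio.
Total ratio parts = 4. Expected numbers out of 1187:
  dark-blue: 1187 × 1/4 = 296.75
  light-blue: 1187 × 2/4 = 593.5
  white: 1187 × 1/4 = 296.75
χ² = Σ (O − E)² / E
  dark-blue: (300 − 296.75)² / 296.75 = 0.0356
  light-blue: (586 − 593.5)² / 593.5 = 0.0948
  white: (301 − 296.75)² / 296.75 = 0.0609
χ² = 0.0356 + 0.0948 + 0.0609 = 0.1913 ≈ 0.191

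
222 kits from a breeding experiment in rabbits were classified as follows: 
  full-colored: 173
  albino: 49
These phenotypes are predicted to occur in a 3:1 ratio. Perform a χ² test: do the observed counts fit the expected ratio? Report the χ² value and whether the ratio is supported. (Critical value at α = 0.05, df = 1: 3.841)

1.015; consistent

Expected counts for N = 222 under a 3:1 ratio (total parts = 4):
  full-colored: 222 × 3/4 = 166.5
  albino: 222 × 1/4 = 55.5
χ² = Σ (O − E)² / E
  full-colored: (173 − 166.5)² / 166.5 = 0.2538
  albino: (49 − 55.5)² / 55.5 = 0.7613
χ² = 0.2538 + 0.7613 = 1.0151 ≈ 1.015
Degrees of freedom = 2 − 1 = 1; critical value at α = 0.05 is 3.841.
Since 1.015 < 3.841, we fail to reject the null hypothesis — the data are consistent with the 3:1 ratio.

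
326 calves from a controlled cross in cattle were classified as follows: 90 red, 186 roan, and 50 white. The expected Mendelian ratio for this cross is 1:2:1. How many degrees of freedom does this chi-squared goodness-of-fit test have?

2

A goodness-of-fit test with 3 phenotype classes has df = 3 − 1 = 2.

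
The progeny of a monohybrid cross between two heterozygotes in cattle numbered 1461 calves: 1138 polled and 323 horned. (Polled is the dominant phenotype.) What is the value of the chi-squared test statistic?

6.516

For a monohybrid cross between heterozygotes with complete dominance, the expected phenotypic ratio is 3:1.
Under the 3:1 hypothesis (Σ ratio = 4, N = 1461):
  polled: 1461 × 3/4 = 1095.75
  horned: 1461 × 1/4 = 365.25
χ² = Σ (O − E)² / E
  polled: (1138 − 1095.75)² / 1095.75 = 1.6291
  horned: (323 − 365.25)² / 365.25 = 4.8872
χ² = 1.6291 + 4.8872 = 6.5163 ≈ 6.516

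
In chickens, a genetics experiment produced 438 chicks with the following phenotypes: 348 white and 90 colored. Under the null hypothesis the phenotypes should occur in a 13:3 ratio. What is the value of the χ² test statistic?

Total ratio parts = 16. Expected numbers out of 438:
  white: 438 × 13/16 = 355.875
  colored: 438 × 3/16 = 82.125
χ² = Σ (O − E)² / E
  white: (348 − 355.875)² / 355.875 = 0.1743
  colored: (90 − 82.125)² / 82.125 = 0.7551
χ² = 0.1743 + 0.7551 = 0.9294 ≈ 0.929

0.929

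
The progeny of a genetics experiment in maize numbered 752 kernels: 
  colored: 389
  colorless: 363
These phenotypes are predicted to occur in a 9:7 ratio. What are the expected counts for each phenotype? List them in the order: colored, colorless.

Expected counts for N = 752 under a 9:7 ratio (total parts = 16):
  colored: 752 × 9/16 = 423
  colorless: 752 × 7/16 = 329

423, 329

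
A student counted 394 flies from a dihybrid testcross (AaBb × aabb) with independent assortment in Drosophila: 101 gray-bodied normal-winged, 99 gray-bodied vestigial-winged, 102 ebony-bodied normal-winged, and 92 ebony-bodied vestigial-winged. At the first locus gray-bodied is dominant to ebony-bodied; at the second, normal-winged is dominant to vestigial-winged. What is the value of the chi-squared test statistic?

0.619

A dihybrid testcross with independent assortment gives a 1:1:1:1 ratio.
Expected counts for N = 394 under a 1:1:1:1 ratio (total parts = 4):
  gray-bodied normal-winged: 394 × 1/4 = 98.5
  gray-bodied vestigial-winged: 394 × 1/4 = 98.5
  ebony-bodied normal-winged: 394 × 1/4 = 98.5
  ebony-bodied vestigial-winged: 394 × 1/4 = 98.5
χ² = Σ (O − E)² / E
  gray-bodied normal-winged: (101 − 98.5)² / 98.5 = 0.0635
  gray-bodied vestigial-winged: (99 − 98.5)² / 98.5 = 0.0025
  ebony-bodied normal-winged: (102 − 98.5)² / 98.5 = 0.1244
  ebony-bodied vestigial-winged: (92 − 98.5)² / 98.5 = 0.4289
χ² = 0.0635 + 0.0025 + 0.1244 + 0.4289 = 0.6193 ≈ 0.619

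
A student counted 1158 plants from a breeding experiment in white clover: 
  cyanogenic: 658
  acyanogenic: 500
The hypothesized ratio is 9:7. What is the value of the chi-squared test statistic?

0.154

Under the 9:7 hypothesis (Σ ratio = 16, N = 1158):
  cyanogenic: 1158 × 9/16 = 651.375
  acyanogenic: 1158 × 7/16 = 506.625
χ² = Σ (O − E)² / E
  cyanogenic: (658 − 651.375)² / 651.375 = 0.0674
  acyanogenic: (500 − 506.625)² / 506.625 = 0.0866
χ² = 0.0674 + 0.0866 = 0.154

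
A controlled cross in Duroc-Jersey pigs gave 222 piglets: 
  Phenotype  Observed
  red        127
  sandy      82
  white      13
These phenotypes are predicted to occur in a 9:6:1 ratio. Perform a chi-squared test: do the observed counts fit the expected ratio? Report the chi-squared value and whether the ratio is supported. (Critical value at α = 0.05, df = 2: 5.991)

Under the 9:6:1 hypothesis (Σ ratio = 16, N = 222):
  red: 222 × 9/16 = 124.875
  sandy: 222 × 6/16 = 83.25
  white: 222 × 1/16 = 13.875
χ² = Σ (O − E)² / E
  red: (127 − 124.875)² / 124.875 = 0.0362
  sandy: (82 − 83.25)² / 83.25 = 0.0188
  white: (13 − 13.875)² / 13.875 = 0.0552
χ² = 0.0362 + 0.0188 + 0.0552 = 0.1102 ≈ 0.110
Degrees of freedom = 3 − 1 = 2; critical value at α = 0.05 is 5.991.
Since 0.110 < 5.991, we fail to reject the null hypothesis — the data are consistent with the 9:6:1 ratio.

0.110; consistent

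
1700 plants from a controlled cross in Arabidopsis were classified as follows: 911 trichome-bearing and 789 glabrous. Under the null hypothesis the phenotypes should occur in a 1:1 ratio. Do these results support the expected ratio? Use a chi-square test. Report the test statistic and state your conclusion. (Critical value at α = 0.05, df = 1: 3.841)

8.755; not consistent

Total ratio parts = 2. Expected numbers out of 1700:
  trichome-bearing: 1700 × 1/2 = 850
  glabrous: 1700 × 1/2 = 850
χ² = Σ (O − E)² / E
  trichome-bearing: (911 − 850)² / 850 = 4.3776
  glabrous: (789 − 850)² / 850 = 4.3776
χ² = 4.3776 + 4.3776 = 8.7552 ≈ 8.755
Degrees of freedom = 2 − 1 = 1; critical value at α = 0.05 is 3.841.
Since 8.755 > 3.841, we reject the null hypothesis — the data do not fit the 1:1 ratio.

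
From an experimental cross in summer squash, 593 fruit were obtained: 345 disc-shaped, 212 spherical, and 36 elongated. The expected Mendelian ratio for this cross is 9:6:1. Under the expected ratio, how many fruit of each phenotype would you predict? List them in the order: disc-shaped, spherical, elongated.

Under the 9:6:1 hypothesis (Σ ratio = 16, N = 593):
  disc-shaped: 593 × 9/16 = 333.5625
  spherical: 593 × 6/16 = 222.375
  elongated: 593 × 1/16 = 37.0625

333.5625, 222.375, 37.0625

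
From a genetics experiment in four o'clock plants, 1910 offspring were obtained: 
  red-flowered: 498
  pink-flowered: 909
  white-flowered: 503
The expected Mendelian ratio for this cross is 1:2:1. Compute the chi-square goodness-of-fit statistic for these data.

Total ratio parts = 4. Expected numbers out of 1910:
  red-flowered: 1910 × 1/4 = 477.5
  pink-flowered: 1910 × 2/4 = 955
  white-flowered: 1910 × 1/4 = 477.5
χ² = Σ (O − E)² / E
  red-flowered: (498 − 477.5)² / 477.5 = 0.8801
  pink-flowered: (909 − 955)² / 955 = 2.2157
  white-flowered: (503 − 477.5)² / 477.5 = 1.3618
χ² = 0.8801 + 2.2157 + 1.3618 = 4.4576 ≈ 4.458

4.458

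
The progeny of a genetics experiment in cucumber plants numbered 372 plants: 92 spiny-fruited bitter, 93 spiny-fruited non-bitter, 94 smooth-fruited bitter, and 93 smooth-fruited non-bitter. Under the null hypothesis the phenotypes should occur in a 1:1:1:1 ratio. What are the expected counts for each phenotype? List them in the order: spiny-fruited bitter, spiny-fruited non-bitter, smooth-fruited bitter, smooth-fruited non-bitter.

93, 93, 93, 93

Expected counts for N = 372 under a 1:1:1:1 ratio (total parts = 4):
  spiny-fruited bitter: 372 × 1/4 = 93
  spiny-fruited non-bitter: 372 × 1/4 = 93
  smooth-fruited bitter: 372 × 1/4 = 93
  smooth-fruited non-bitter: 372 × 1/4 = 93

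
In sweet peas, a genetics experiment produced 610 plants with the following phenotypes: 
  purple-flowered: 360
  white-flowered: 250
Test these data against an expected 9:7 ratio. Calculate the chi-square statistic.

1.897

Total ratio parts = 16. Expected numbers out of 610:
  purple-flowered: 610 × 9/16 = 343.125
  white-flowered: 610 × 7/16 = 266.875
χ² = Σ (O − E)² / E
  purple-flowered: (360 − 343.125)² / 343.125 = 0.8299
  white-flowered: (250 − 266.875)² / 266.875 = 1.0670
χ² = 0.8299 + 1.0670 = 1.8969 ≈ 1.897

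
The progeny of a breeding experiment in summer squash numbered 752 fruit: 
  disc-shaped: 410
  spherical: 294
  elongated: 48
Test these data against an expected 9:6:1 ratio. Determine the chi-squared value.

0.931

Expected counts for N = 752 under a 9:6:1 ratio (total parts = 16):
  disc-shaped: 752 × 9/16 = 423
  spherical: 752 × 6/16 = 282
  elongated: 752 × 1/16 = 47
χ² = Σ (O − E)² / E
  disc-shaped: (410 − 423)² / 423 = 0.3995
  spherical: (294 − 282)² / 282 = 0.5106
  elongated: (48 − 47)² / 47 = 0.0213
χ² = 0.3995 + 0.5106 + 0.0213 = 0.9314 ≈ 0.931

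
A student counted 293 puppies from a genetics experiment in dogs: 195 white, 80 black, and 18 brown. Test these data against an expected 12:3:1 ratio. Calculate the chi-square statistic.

The 12:3:1 ratio has 16 parts, so with N = 293 the expected counts are:
  white: 293 × 12/16 = 219.75
  black: 293 × 3/16 = 54.9375
  brown: 293 × 1/16 = 18.3125
χ² = Σ (O − E)² / E
  white: (195 − 219.75)² / 219.75 = 2.7875
  black: (80 − 54.9375)² / 54.9375 = 11.4335
  brown: (18 − 18.3125)² / 18.3125 = 0.0053
χ² = 2.7875 + 11.4335 + 0.0053 = 14.2263 ≈ 14.226

14.226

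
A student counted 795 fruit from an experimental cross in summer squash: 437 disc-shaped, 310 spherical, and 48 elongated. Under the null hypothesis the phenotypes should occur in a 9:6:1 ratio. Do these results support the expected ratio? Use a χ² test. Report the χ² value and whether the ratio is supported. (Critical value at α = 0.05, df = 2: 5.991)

Expected counts for N = 795 under a 9:6:1 ratio (total parts = 16):
  disc-shaped: 795 × 9/16 = 447.1875
  spherical: 795 × 6/16 = 298.125
  elongated: 795 × 1/16 = 49.6875
χ² = Σ (O − E)² / E
  disc-shaped: (437 − 447.1875)² / 447.1875 = 0.2321
  spherical: (310 − 298.125)² / 298.125 = 0.4730
  elongated: (48 − 49.6875)² / 49.6875 = 0.0573
χ² = 0.2321 + 0.4730 + 0.0573 = 0.7624 ≈ 0.762
Degrees of freedom = 3 − 1 = 2; critical value at α = 0.05 is 5.991.
Since 0.762 < 5.991, we fail to reject the null hypothesis — the data are consistent with the 9:6:1 ratio.

0.762; consistent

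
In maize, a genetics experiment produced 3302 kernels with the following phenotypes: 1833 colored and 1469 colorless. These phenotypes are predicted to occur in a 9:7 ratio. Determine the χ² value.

0.731

The 9:7 ratio has 16 parts, so with N = 3302 the expected counts are:
  colored: 3302 × 9/16 = 1857.375
  colorless: 3302 × 7/16 = 1444.625
χ² = Σ (O − E)² / E
  colored: (1833 − 1857.375)² / 1857.375 = 0.3199
  colorless: (1469 − 1444.625)² / 1444.625 = 0.4113
χ² = 0.3199 + 0.4113 = 0.7312 ≈ 0.731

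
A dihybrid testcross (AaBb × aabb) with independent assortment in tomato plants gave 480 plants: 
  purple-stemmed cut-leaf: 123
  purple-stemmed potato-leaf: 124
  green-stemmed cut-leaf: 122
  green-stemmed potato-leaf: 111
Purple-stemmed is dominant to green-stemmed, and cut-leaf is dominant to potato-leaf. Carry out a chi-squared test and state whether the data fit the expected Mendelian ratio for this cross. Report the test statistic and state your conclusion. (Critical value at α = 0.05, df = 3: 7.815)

0.917; consistent

A dihybrid testcross with independent assortment gives a 1:1:1:1 ratio.
The 1:1:1:1 ratio has 4 parts, so with N = 480 the expected counts are:
  purple-stemmed cut-leaf: 480 × 1/4 = 120
  purple-stemmed potato-leaf: 480 × 1/4 = 120
  green-stemmed cut-leaf: 480 × 1/4 = 120
  green-stemmed potato-leaf: 480 × 1/4 = 120
χ² = Σ (O − E)² / E
  purple-stemmed cut-leaf: (123 − 120)² / 120 = 0.0750
  purple-stemmed potato-leaf: (124 − 120)² / 120 = 0.1333
  green-stemmed cut-leaf: (122 − 120)² / 120 = 0.0333
  green-stemmed potato-leaf: (111 − 120)² / 120 = 0.6750
χ² = 0.0750 + 0.1333 + 0.0333 + 0.6750 = 0.9166 ≈ 0.917
Degrees of freedom = 4 − 1 = 3; critical value at α = 0.05 is 7.815.
Since 0.917 < 7.815, we fail to reject the null hypothesis — the data are consistent with the 1:1:1:1 ratio.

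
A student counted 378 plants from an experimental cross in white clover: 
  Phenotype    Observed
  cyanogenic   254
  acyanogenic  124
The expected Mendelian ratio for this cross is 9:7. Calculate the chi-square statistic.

18.403

Total ratio parts = 16. Expected numbers out of 378:
  cyanogenic: 378 × 9/16 = 212.625
  acyanogenic: 378 × 7/16 = 165.375
χ² = Σ (O − E)² / E
  cyanogenic: (254 − 212.625)² / 212.625 = 8.0512
  acyanogenic: (124 − 165.375)² / 165.375 = 10.3516
χ² = 8.0512 + 10.3516 = 18.4028 ≈ 18.403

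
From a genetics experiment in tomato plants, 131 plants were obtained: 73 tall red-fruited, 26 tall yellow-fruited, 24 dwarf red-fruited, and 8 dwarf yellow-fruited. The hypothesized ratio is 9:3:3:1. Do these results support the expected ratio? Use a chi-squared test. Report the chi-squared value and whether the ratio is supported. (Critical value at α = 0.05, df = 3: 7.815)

Total ratio parts = 16. Expected numbers out of 131:
  tall red-fruited: 131 × 9/16 = 73.6875
  tall yellow-fruited: 131 × 3/16 = 24.5625
  dwarf red-fruited: 131 × 3/16 = 24.5625
  dwarf yellow-fruited: 131 × 1/16 = 8.1875
χ² = Σ (O − E)² / E
  tall red-fruited: (73 − 73.6875)² / 73.6875 = 0.0064
  tall yellow-fruited: (26 − 24.5625)² / 24.5625 = 0.0841
  dwarf red-fruited: (24 − 24.5625)² / 24.5625 = 0.0129
  dwarf yellow-fruited: (8 − 8.1875)² / 8.1875 = 0.0043
χ² = 0.0064 + 0.0841 + 0.0129 + 0.0043 = 0.1077 ≈ 0.108
Degrees of freedom = 4 − 1 = 3; critical value at α = 0.05 is 7.815.
Since 0.108 < 7.815, we fail to reject the null hypothesis — the data are consistent with the 9:3:3:1 ratio.

0.108; consistent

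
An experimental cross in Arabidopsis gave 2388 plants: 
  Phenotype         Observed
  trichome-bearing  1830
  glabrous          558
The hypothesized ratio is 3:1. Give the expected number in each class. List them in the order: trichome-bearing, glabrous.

1791, 597

Total ratio parts = 4. Expected numbers out of 2388:
  trichome-bearing: 2388 × 3/4 = 1791
  glabrous: 2388 × 1/4 = 597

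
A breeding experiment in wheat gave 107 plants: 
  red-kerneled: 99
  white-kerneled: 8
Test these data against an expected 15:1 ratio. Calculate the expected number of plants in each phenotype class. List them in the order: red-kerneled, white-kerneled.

Total ratio parts = 16. Expected numbers out of 107:
  red-kerneled: 107 × 15/16 = 100.3125
  white-kerneled: 107 × 1/16 = 6.6875

100.3125, 6.6875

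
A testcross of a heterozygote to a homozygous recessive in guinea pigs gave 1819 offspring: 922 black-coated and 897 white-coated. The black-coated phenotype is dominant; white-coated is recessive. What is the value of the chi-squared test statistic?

A testcross of a heterozygote (Aa × aa) gives a 1:1 phenotypic ratio.
Under the 1:1 hypothesis (Σ ratio = 2, N = 1819):
  black-coated: 1819 × 1/2 = 909.5
  white-coated: 1819 × 1/2 = 909.5
χ² = Σ (O − E)² / E
  black-coated: (922 − 909.5)² / 909.5 = 0.1718
  white-coated: (897 − 909.5)² / 909.5 = 0.1718
χ² = 0.1718 + 0.1718 = 0.3436 ≈ 0.344

0.344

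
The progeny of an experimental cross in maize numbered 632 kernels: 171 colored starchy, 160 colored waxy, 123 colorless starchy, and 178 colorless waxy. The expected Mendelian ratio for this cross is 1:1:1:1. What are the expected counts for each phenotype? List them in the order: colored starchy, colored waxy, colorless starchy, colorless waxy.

158, 158, 158, 158

Total ratio parts = 4. Expected numbers out of 632:
  colored starchy: 632 × 1/4 = 158
  colored waxy: 632 × 1/4 = 158
  colorless starchy: 632 × 1/4 = 158
  colorless waxy: 632 × 1/4 = 158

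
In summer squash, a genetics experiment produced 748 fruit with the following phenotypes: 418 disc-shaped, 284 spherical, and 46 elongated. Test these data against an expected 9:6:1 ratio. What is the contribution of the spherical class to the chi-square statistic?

Expected counts for N = 748 under a 9:6:1 ratio (total parts = 16):
  disc-shaped: 748 × 9/16 = 420.75
  spherical: 748 × 6/16 = 280.5
  elongated: 748 × 1/16 = 46.75
Contribution of spherical: (284 − 280.5)² / 280.5 = 0.0437

0.044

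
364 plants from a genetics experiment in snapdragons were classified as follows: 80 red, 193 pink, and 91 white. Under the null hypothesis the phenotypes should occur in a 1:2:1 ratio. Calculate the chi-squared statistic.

Expected counts for N = 364 under a 1:2:1 ratio (total parts = 4):
  red: 364 × 1/4 = 91
  pink: 364 × 2/4 = 182
  white: 364 × 1/4 = 91
χ² = Σ (O − E)² / E
  red: (80 − 91)² / 91 = 1.3297
  pink: (193 − 182)² / 182 = 0.6648
  white: (91 − 91)² / 91 = 0.0000
χ² = 1.3297 + 0.6648 + 0.0000 = 1.9945 ≈ 1.995

1.995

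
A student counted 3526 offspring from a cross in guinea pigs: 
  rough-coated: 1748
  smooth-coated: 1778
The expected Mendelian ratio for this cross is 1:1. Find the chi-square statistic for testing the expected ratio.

0.255

Total ratio parts = 2. Expected numbers out of 3526:
  rough-coated: 3526 × 1/2 = 1763
  smooth-coated: 3526 × 1/2 = 1763
χ² = Σ (O − E)² / E
  rough-coated: (1748 − 1763)² / 1763 = 0.1276
  smooth-coated: (1778 − 1763)² / 1763 = 0.1276
χ² = 0.1276 + 0.1276 = 0.2552 ≈ 0.255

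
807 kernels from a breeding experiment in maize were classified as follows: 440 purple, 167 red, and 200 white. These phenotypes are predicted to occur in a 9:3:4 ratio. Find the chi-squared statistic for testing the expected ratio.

Under the 9:3:4 hypothesis (Σ ratio = 16, N = 807):
  purple: 807 × 9/16 = 453.9375
  red: 807 × 3/16 = 151.3125
  white: 807 × 4/16 = 201.75
χ² = Σ (O − E)² / E
  purple: (440 − 453.9375)² / 453.9375 = 0.4279
  red: (167 − 151.3125)² / 151.3125 = 1.6264
  white: (200 − 201.75)² / 201.75 = 0.0152
χ² = 0.4279 + 1.6264 + 0.0152 = 2.0695 ≈ 2.070

2.070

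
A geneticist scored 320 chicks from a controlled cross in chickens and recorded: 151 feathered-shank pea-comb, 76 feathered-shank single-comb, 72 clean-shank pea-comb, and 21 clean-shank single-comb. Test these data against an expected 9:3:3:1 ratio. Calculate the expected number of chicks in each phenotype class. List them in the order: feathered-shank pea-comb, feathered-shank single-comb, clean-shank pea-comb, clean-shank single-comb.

180, 60, 60, 20

Under the 9:3:3:1 hypothesis (Σ ratio = 16, N = 320):
  feathered-shank pea-comb: 320 × 9/16 = 180
  feathered-shank single-comb: 320 × 3/16 = 60
  clean-shank pea-comb: 320 × 3/16 = 60
  clean-shank single-comb: 320 × 1/16 = 20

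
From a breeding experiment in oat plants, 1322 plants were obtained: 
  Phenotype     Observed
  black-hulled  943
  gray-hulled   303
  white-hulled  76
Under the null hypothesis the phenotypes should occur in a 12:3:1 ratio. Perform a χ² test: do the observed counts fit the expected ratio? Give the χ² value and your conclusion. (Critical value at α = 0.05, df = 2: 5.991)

15.163; not consistent

Total ratio parts = 16. Expected numbers out of 1322:
  black-hulled: 1322 × 12/16 = 991.5
  gray-hulled: 1322 × 3/16 = 247.875
  white-hulled: 1322 × 1/16 = 82.625
χ² = Σ (O − E)² / E
  black-hulled: (943 − 991.5)² / 991.5 = 2.3724
  gray-hulled: (303 − 247.875)² / 247.875 = 12.2593
  white-hulled: (76 − 82.625)² / 82.625 = 0.5312
χ² = 2.3724 + 12.2593 + 0.5312 = 15.1629 ≈ 15.163
Degrees of freedom = 3 − 1 = 2; critical value at α = 0.05 is 5.991.
Since 15.163 > 5.991, we reject the null hypothesis — the data do not fit the 12:3:1 ratio.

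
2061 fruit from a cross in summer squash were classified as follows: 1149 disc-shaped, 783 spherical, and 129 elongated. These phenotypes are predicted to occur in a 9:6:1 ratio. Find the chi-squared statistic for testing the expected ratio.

0.225

Total ratio parts = 16. Expected numbers out of 2061:
  disc-shaped: 2061 × 9/16 = 1159.3125
  spherical: 2061 × 6/16 = 772.875
  elongated: 2061 × 1/16 = 128.8125
χ² = Σ (O − E)² / E
  disc-shaped: (1149 − 1159.3125)² / 1159.3125 = 0.0917
  spherical: (783 − 772.875)² / 772.875 = 0.1326
  elongated: (129 − 128.8125)² / 128.8125 = 0.0003
χ² = 0.0917 + 0.1326 + 0.0003 = 0.2246 ≈ 0.225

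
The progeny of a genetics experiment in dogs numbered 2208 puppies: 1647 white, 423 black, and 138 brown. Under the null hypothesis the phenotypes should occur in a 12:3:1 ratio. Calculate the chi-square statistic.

0.245

Total ratio parts = 16. Expected numbers out of 2208:
  white: 2208 × 12/16 = 1656
  black: 2208 × 3/16 = 414
  brown: 2208 × 1/16 = 138
χ² = Σ (O − E)² / E
  white: (1647 − 1656)² / 1656 = 0.0489
  black: (423 − 414)² / 414 = 0.1957
  brown: (138 − 138)² / 138 = 0.0000
χ² = 0.0489 + 0.1957 + 0.0000 = 0.2446 ≈ 0.245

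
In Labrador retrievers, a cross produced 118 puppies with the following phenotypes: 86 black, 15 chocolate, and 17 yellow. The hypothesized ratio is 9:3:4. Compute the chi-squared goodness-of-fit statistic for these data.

The 9:3:4 ratio has 16 parts, so with N = 118 the expected counts are:
  black: 118 × 9/16 = 66.375
  chocolate: 118 × 3/16 = 22.125
  yellow: 118 × 4/16 = 29.5
χ² = Σ (O − E)² / E
  black: (86 − 66.375)² / 66.375 = 5.8025
  chocolate: (15 − 22.125)² / 22.125 = 2.2945
  yellow: (17 − 29.5)² / 29.5 = 5.2966
χ² = 5.8025 + 2.2945 + 5.2966 = 13.3936 ≈ 13.394

13.394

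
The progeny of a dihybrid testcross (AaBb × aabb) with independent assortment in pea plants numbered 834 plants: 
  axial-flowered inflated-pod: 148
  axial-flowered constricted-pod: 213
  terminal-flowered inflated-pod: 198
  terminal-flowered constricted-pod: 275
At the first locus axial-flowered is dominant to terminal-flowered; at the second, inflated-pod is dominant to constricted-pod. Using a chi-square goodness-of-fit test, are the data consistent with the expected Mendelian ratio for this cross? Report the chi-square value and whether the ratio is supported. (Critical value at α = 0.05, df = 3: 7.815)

A dihybrid testcross with independent assortment gives a 1:1:1:1 ratio.
Total ratio parts = 4. Expected numbers out of 834:
  axial-flowered inflated-pod: 834 × 1/4 = 208.5
  axial-flowered constricted-pod: 834 × 1/4 = 208.5
  terminal-flowered inflated-pod: 834 × 1/4 = 208.5
  terminal-flowered constricted-pod: 834 × 1/4 = 208.5
χ² = Σ (O − E)² / E
  axial-flowered inflated-pod: (148 − 208.5)² / 208.5 = 17.5552
  axial-flowered constricted-pod: (213 − 208.5)² / 208.5 = 0.0971
  terminal-flowered inflated-pod: (198 − 208.5)² / 208.5 = 0.5288
  terminal-flowered constricted-pod: (275 − 208.5)² / 208.5 = 21.2098
χ² = 17.5552 + 0.0971 + 0.5288 + 21.2098 = 39.3909 ≈ 39.391
Degrees of freedom = 4 − 1 = 3; critical value at α = 0.05 is 7.815.
Since 39.391 > 7.815, we reject the null hypothesis — the data do not fit the 1:1:1:1 ratio.

39.391; not consistent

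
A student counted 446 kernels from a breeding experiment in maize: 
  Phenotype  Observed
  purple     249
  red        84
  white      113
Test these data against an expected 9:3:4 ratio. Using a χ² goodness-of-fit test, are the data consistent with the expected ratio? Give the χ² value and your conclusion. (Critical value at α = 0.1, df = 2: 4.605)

0.036; consistent

Expected counts for N = 446 under a 9:3:4 ratio (total parts = 16):
  purple: 446 × 9/16 = 250.875
  red: 446 × 3/16 = 83.625
  white: 446 × 4/16 = 111.5
χ² = Σ (O − E)² / E
  purple: (249 − 250.875)² / 250.875 = 0.0140
  red: (84 − 83.625)² / 83.625 = 0.0017
  white: (113 − 111.5)² / 111.5 = 0.0202
χ² = 0.0140 + 0.0017 + 0.0202 = 0.0359 ≈ 0.036
Degrees of freedom = 3 − 1 = 2; critical value at α = 0.1 is 4.605.
Since 0.036 < 4.605, we fail to reject the null hypothesis — the data are consistent with the 9:3:4 ratio.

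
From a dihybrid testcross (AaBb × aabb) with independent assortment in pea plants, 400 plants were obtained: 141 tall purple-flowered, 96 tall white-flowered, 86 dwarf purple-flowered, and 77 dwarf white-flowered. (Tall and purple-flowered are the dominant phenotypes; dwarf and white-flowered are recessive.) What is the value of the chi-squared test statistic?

A dihybrid testcross with independent assortment gives a 1:1:1:1 ratio.
Expected counts for N = 400 under a 1:1:1:1 ratio (total parts = 4):
  tall purple-flowered: 400 × 1/4 = 100
  tall white-flowered: 400 × 1/4 = 100
  dwarf purple-flowered: 400 × 1/4 = 100
  dwarf white-flowered: 400 × 1/4 = 100
χ² = Σ (O − E)² / E
  tall purple-flowered: (141 − 100)² / 100 = 16.8100
  tall white-flowered: (96 − 100)² / 100 = 0.1600
  dwarf purple-flowered: (86 − 100)² / 100 = 1.9600
  dwarf white-flowered: (77 − 100)² / 100 = 5.2900
χ² = 16.8100 + 0.1600 + 1.9600 + 5.2900 = 24.220

24.220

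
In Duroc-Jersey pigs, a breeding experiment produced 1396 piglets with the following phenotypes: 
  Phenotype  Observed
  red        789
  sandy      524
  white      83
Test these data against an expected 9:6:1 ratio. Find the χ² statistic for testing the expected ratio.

0.225

The 9:6:1 ratio has 16 parts, so with N = 1396 the expected counts are:
  red: 1396 × 9/16 = 785.25
  sandy: 1396 × 6/16 = 523.5
  white: 1396 × 1/16 = 87.25
χ² = Σ (O − E)² / E
  red: (789 − 785.25)² / 785.25 = 0.0179
  sandy: (524 − 523.5)² / 523.5 = 0.0005
  white: (83 − 87.25)² / 87.25 = 0.2070
χ² = 0.0179 + 0.0005 + 0.2070 = 0.2254 ≈ 0.225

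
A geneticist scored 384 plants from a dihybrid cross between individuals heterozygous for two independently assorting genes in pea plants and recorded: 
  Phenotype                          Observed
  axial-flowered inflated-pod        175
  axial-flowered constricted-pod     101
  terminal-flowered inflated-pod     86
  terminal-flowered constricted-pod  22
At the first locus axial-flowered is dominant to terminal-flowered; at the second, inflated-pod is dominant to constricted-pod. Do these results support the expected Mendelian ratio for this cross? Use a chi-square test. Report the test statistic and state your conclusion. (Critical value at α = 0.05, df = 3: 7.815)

22.352; not consistent

A dihybrid F₂ with independent assortment and complete dominance at both loci gives a 9:3:3:1 phenotypic ratio.
Expected counts for N = 384 under a 9:3:3:1 ratio (total parts = 16):
  axial-flowered inflated-pod: 384 × 9/16 = 216
  axial-flowered constricted-pod: 384 × 3/16 = 72
  terminal-flowered inflated-pod: 384 × 3/16 = 72
  terminal-flowered constricted-pod: 384 × 1/16 = 24
χ² = Σ (O − E)² / E
  axial-flowered inflated-pod: (175 − 216)² / 216 = 7.7824
  axial-flowered constricted-pod: (101 − 72)² / 72 = 11.6806
  terminal-flowered inflated-pod: (86 − 72)² / 72 = 2.7222
  terminal-flowered constricted-pod: (22 − 24)² / 24 = 0.1667
χ² = 7.7824 + 11.6806 + 2.7222 + 0.1667 = 22.3519 ≈ 22.352
Degrees of freedom = 4 − 1 = 3; critical value at α = 0.05 is 7.815.
Since 22.352 > 7.815, we reject the null hypothesis — the data do not fit the 9:3:3:1 ratio.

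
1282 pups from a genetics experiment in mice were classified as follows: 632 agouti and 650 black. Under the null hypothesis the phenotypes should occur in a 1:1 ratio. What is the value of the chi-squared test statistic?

Under the 1:1 hypothesis (Σ ratio = 2, N = 1282):
  agouti: 1282 × 1/2 = 641
  black: 1282 × 1/2 = 641
χ² = Σ (O − E)² / E
  agouti: (632 − 641)² / 641 = 0.1264
  black: (650 − 641)² / 641 = 0.1264
χ² = 0.1264 + 0.1264 = 0.2528 ≈ 0.253

0.253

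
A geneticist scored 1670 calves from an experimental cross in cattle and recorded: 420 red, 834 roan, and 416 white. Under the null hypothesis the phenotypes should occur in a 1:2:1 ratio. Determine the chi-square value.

0.022

Total ratio parts = 4. Expected numbers out of 1670:
  red: 1670 × 1/4 = 417.5
  roan: 1670 × 2/4 = 835
  white: 1670 × 1/4 = 417.5
χ² = Σ (O − E)² / E
  red: (420 − 417.5)² / 417.5 = 0.0150
  roan: (834 − 835)² / 835 = 0.0012
  white: (416 − 417.5)² / 417.5 = 0.0054
χ² = 0.0150 + 0.0012 + 0.0054 = 0.0216 ≈ 0.022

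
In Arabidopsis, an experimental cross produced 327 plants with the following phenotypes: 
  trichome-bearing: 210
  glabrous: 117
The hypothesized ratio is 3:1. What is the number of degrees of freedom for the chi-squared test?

1

A goodness-of-fit test with 2 phenotype classes has df = 2 − 1 = 1.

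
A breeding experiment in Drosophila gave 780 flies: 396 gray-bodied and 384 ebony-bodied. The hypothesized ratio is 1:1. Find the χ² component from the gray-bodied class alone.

Under the 1:1 hypothesis (Σ ratio = 2, N = 780):
  gray-bodied: 780 × 1/2 = 390
  ebony-bodied: 780 × 1/2 = 390
Contribution of gray-bodied: (396 − 390)² / 390 = 0.0923

0.092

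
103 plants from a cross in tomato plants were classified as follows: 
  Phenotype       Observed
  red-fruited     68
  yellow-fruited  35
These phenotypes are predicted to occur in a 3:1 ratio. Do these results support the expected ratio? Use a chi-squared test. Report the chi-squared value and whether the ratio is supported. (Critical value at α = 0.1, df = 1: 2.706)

4.430; not consistent

The 3:1 ratio has 4 parts, so with N = 103 the expected counts are:
  red-fruited: 103 × 3/4 = 77.25
  yellow-fruited: 103 × 1/4 = 25.75
χ² = Σ (O − E)² / E
  red-fruited: (68 − 77.25)² / 77.25 = 1.1076
  yellow-fruited: (35 − 25.75)² / 25.75 = 3.3228
χ² = 1.1076 + 3.3228 = 4.4304 ≈ 4.430
Degrees of freedom = 2 − 1 = 1; critical value at α = 0.1 is 2.706.
Since 4.430 > 2.706, we reject the null hypothesis — the data do not fit the 3:1 ratio.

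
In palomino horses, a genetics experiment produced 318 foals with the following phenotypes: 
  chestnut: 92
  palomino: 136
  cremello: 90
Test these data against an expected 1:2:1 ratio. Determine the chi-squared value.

Total ratio parts = 4. Expected numbers out of 318:
  chestnut: 318 × 1/4 = 79.5
  palomino: 318 × 2/4 = 159
  cremello: 318 × 1/4 = 79.5
χ² = Σ (O − E)² / E
  chestnut: (92 − 79.5)² / 79.5 = 1.9654
  palomino: (136 − 159)² / 159 = 3.3270
  cremello: (90 − 79.5)² / 79.5 = 1.3868
χ² = 1.9654 + 3.3270 + 1.3868 = 6.6792 ≈ 6.679

6.679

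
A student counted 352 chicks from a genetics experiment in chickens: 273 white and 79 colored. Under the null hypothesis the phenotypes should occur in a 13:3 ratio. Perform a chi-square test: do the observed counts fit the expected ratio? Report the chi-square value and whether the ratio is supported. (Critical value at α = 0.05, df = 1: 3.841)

3.152; consistent

Under the 13:3 hypothesis (Σ ratio = 16, N = 352):
  white: 352 × 13/16 = 286
  colored: 352 × 3/16 = 66
χ² = Σ (O − E)² / E
  white: (273 − 286)² / 286 = 0.5909
  colored: (79 − 66)² / 66 = 2.5606
χ² = 0.5909 + 2.5606 = 3.1515 ≈ 3.152
Degrees of freedom = 2 − 1 = 1; critical value at α = 0.05 is 3.841.
Since 3.152 < 3.841, we fail to reject the null hypothesis — the data are consistent with the 13:3 ratio.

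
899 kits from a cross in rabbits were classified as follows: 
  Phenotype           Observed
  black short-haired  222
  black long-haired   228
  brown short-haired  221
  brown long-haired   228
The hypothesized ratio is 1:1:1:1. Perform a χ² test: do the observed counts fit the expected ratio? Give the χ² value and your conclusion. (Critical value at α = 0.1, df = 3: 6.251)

Expected counts for N = 899 under a 1:1:1:1 ratio (total parts = 4):
  black short-haired: 899 × 1/4 = 224.75
  black long-haired: 899 × 1/4 = 224.75
  brown short-haired: 899 × 1/4 = 224.75
  brown long-haired: 899 × 1/4 = 224.75
χ² = Σ (O − E)² / E
  black short-haired: (222 − 224.75)² / 224.75 = 0.0336
  black long-haired: (228 − 224.75)² / 224.75 = 0.0470
  brown short-haired: (221 − 224.75)² / 224.75 = 0.0626
  brown long-haired: (228 − 224.75)² / 224.75 = 0.0470
χ² = 0.0336 + 0.0470 + 0.0626 + 0.0470 = 0.1902 ≈ 0.190
Degrees of freedom = 4 − 1 = 3; critical value at α = 0.1 is 6.251.
Since 0.190 < 6.251, we fail to reject the null hypothesis — the data are consistent with the 1:1:1:1 ratio.

0.190; consistent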